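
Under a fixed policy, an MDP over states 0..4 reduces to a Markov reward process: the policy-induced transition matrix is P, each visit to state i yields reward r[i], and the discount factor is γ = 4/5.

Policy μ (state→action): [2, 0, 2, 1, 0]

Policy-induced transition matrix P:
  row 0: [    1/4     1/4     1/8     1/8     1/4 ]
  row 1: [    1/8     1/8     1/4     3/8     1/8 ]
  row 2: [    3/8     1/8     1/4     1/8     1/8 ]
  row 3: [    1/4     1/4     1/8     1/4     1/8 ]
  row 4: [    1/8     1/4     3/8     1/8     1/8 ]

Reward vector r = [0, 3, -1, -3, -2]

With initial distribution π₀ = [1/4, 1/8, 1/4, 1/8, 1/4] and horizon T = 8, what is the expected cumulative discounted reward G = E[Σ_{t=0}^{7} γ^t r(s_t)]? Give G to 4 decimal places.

t=0: π = [0.2500, 0.1250, 0.2500, 0.1250, 0.2500], E[r] = -0.7500, γ^t·E[r] = -0.750000, running G = -0.750000
t=1: π = [0.2344, 0.2031, 0.2344, 0.1719, 0.1563], E[r] = -0.4531, γ^t·E[r] = -0.362500, running G = -1.112500
t=2: π = [0.2344, 0.1953, 0.2188, 0.1973, 0.1543], E[r] = -0.5332, γ^t·E[r] = -0.341250, running G = -1.453750
t=3: π = [0.2336, 0.1982, 0.2153, 0.1985, 0.1543], E[r] = -0.5247, γ^t·E[r] = -0.268625, running G = -1.722375
t=4: π = [0.2328, 0.1983, 0.2153, 0.1994, 0.1542], E[r] = -0.5269, γ^t·E[r] = -0.215813, running G = -1.938188
t=5: π = [0.2328, 0.1983, 0.2152, 0.1995, 0.1541], E[r] = -0.5270, γ^t·E[r] = -0.172701, running G = -2.110889
t=6: π = [0.2329, 0.1983, 0.2152, 0.1995, 0.1541], E[r] = -0.5271, γ^t·E[r] = -0.138164, running G = -2.249052
t=7: π = [0.2329, 0.1983, 0.2152, 0.1995, 0.1541], E[r] = -0.5271, γ^t·E[r] = -0.110530, running G = -2.359583

G = -2.3596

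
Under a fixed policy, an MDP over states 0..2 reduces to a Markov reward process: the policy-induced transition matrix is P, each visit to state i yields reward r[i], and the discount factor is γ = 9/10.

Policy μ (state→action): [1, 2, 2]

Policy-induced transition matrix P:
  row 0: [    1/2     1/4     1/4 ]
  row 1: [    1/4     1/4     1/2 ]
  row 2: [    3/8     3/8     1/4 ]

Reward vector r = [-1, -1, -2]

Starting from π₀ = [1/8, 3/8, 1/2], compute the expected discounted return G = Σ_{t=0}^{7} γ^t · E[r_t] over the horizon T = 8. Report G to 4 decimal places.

t=0: π = [0.1250, 0.3750, 0.5000], E[r] = -1.5000, γ^t·E[r] = -1.500000, running G = -1.500000
t=1: π = [0.3438, 0.3125, 0.3438], E[r] = -1.3438, γ^t·E[r] = -1.209375, running G = -2.709375
t=2: π = [0.3789, 0.2930, 0.3281], E[r] = -1.3281, γ^t·E[r] = -1.075781, running G = -3.785156
t=3: π = [0.3857, 0.2910, 0.3232], E[r] = -1.3232, γ^t·E[r] = -0.964644, running G = -4.749800
t=4: π = [0.3868, 0.2904, 0.3228], E[r] = -1.3228, γ^t·E[r] = -0.867859, running G = -5.617659
t=5: π = [0.3871, 0.2903, 0.3226], E[r] = -1.3226, γ^t·E[r] = -0.780983, running G = -6.398641
t=6: π = [0.3871, 0.2903, 0.3226], E[r] = -1.3226, γ^t·E[r] = -0.702876, running G = -7.101518
t=7: π = [0.3871, 0.2903, 0.3226], E[r] = -1.3226, γ^t·E[r] = -0.632587, running G = -7.734104

G = -7.7341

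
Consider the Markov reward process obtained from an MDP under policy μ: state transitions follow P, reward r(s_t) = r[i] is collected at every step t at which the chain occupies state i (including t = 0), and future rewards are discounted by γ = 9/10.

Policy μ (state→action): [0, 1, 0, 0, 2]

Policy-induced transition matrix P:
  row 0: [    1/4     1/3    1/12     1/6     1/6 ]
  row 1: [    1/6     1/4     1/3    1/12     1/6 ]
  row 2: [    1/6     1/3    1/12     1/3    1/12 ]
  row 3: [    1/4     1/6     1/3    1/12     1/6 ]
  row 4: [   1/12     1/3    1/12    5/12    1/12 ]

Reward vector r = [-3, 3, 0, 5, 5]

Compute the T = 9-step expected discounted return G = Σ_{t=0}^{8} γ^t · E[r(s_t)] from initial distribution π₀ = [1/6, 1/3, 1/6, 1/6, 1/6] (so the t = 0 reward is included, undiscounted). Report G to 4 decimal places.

t=0: π = [0.1667, 0.3333, 0.1667, 0.1667, 0.1667], E[r] = 2.1667, γ^t·E[r] = 2.166667, running G = 2.166667
t=1: π = [0.1806, 0.2778, 0.2083, 0.1944, 0.1389], E[r] = 1.9583, γ^t·E[r] = 1.762500, running G = 3.929167
t=2: π = [0.1863, 0.2778, 0.2014, 0.1968, 0.1377], E[r] = 1.9468, γ^t·E[r] = 1.576875, running G = 5.506042
t=3: π = [0.1871, 0.2774, 0.2020, 0.1951, 0.1384], E[r] = 1.9385, γ^t·E[r] = 1.413141, running G = 6.919182
t=4: π = [0.1870, 0.2777, 0.2015, 0.1956, 0.1383], E[r] = 1.9414, γ^t·E[r] = 1.273762, running G = 8.192944
t=5: π = [0.1870, 0.2776, 0.2016, 0.1954, 0.1384], E[r] = 1.9404, γ^t·E[r] = 1.145794, running G = 9.338738
t=6: π = [0.1870, 0.2776, 0.2016, 0.1954, 0.1383], E[r] = 1.9408, γ^t·E[r] = 1.031422, running G = 10.370160
t=7: π = [0.1870, 0.2776, 0.2016, 0.1954, 0.1383], E[r] = 1.9407, γ^t·E[r] = 0.928209, running G = 11.298369
t=8: π = [0.1870, 0.2776, 0.2016, 0.1954, 0.1383], E[r] = 1.9407, γ^t·E[r] = 0.835412, running G = 12.133781

G = 12.1338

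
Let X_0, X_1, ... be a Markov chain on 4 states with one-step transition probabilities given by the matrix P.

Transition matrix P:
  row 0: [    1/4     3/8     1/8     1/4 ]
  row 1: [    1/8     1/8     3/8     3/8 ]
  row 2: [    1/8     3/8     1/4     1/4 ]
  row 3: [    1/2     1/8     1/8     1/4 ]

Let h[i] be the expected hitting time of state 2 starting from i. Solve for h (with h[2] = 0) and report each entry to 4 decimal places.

First-step conditioning: h[2] = 0; for i ≠ 2, h[i] = 1 + Σ_k P[i][k]·h[k].
  h[0] = 1 + 1/4·h[0] + 3/8·h[1] + 1/4·h[3]
  h[1] = 1 + 1/8·h[0] + 1/8·h[1] + 3/8·h[3]
  h[3] = 1 + 1/2·h[0] + 1/8·h[1] + 1/4·h[3]
Solving the 3×3 linear system over states ≠ 2 gives exactly h = [328/61, 264/61, 0, 344/61] (h[2] = 0 is the target).

h = [5.3770, 4.3279, 0.0000, 5.6393]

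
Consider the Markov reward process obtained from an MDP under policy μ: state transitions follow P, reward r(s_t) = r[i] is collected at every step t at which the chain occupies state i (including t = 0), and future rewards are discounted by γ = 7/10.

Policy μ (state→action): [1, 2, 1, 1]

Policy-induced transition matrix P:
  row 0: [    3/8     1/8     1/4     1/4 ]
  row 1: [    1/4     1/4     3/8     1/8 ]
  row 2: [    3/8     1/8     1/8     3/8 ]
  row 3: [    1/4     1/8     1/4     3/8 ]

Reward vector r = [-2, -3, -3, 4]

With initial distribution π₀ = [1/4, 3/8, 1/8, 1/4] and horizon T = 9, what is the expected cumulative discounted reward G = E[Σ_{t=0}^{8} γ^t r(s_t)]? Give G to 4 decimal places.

G = -2.5610

t=0: π = [0.2500, 0.3750, 0.1250, 0.2500], E[r] = -1.0000, γ^t·E[r] = -1.000000, running G = -1.000000
t=1: π = [0.2969, 0.1719, 0.2813, 0.2500], E[r] = -0.9531, γ^t·E[r] = -0.667188, running G = -1.667188
t=2: π = [0.3223, 0.1465, 0.2363, 0.2949], E[r] = -0.6133, γ^t·E[r] = -0.300508, running G = -1.967695
t=3: π = [0.3198, 0.1433, 0.2388, 0.2981], E[r] = -0.5935, γ^t·E[r] = -0.203573, running G = -2.171268
t=4: π = [0.3198, 0.1429, 0.2381, 0.2992], E[r] = -0.5858, γ^t·E[r] = -0.140654, running G = -2.311922
t=5: π = [0.3197, 0.1429, 0.2381, 0.2993], E[r] = -0.5852, γ^t·E[r] = -0.098356, running G = -2.410278
t=6: π = [0.3197, 0.1429, 0.2381, 0.2993], E[r] = -0.5851, γ^t·E[r] = -0.068831, running G = -2.479109
t=7: π = [0.3197, 0.1429, 0.2381, 0.2993], E[r] = -0.5850, γ^t·E[r] = -0.048180, running G = -2.527289
t=8: π = [0.3197, 0.1429, 0.2381, 0.2993], E[r] = -0.5850, γ^t·E[r] = -0.033726, running G = -2.561015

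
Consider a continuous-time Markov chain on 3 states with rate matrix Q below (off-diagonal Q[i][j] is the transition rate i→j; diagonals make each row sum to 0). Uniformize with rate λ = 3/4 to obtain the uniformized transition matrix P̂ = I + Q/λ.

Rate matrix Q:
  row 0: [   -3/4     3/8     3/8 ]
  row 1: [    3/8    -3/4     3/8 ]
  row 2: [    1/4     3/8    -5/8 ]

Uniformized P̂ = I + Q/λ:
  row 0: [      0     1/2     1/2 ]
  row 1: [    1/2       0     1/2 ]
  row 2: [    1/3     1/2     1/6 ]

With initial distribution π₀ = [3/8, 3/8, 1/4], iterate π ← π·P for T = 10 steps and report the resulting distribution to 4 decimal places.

π = [0.2916, 0.3334, 0.3750]

t=0: π = [0.3750, 0.3750, 0.2500]
t=1: π = [0.2708, 0.3125, 0.4167]
t=2: π = [0.2951, 0.3438, 0.3611]
t=3: π = [0.2922, 0.3281, 0.3796]
t=4: π = [0.2906, 0.3359, 0.3735]
t=5: π = [0.2925, 0.3320, 0.3755]
t=6: π = [0.2912, 0.3340, 0.3748]
t=7: π = [0.2919, 0.3330, 0.3751]
t=8: π = [0.2915, 0.3335, 0.3750]
t=9: π = [0.2917, 0.3333, 0.3750]
t=10: π = [0.2916, 0.3334, 0.3750]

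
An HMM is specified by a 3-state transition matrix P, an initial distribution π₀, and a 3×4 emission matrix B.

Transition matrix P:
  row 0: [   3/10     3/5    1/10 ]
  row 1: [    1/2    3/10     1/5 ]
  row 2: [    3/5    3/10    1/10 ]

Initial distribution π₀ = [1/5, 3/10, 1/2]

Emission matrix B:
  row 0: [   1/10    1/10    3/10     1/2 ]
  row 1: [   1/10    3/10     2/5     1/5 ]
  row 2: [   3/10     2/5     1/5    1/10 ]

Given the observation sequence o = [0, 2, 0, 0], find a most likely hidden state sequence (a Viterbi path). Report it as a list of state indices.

t=0: δ = [2.000e-02, 3.000e-02, 1.500e-01]  (obs o_0=0)
t=1: δ = [2.700e-02, 1.800e-02, 3.000e-03]  ψ = [2, 2, 2]  (obs o_1=2)
t=2: δ = [9.000e-04, 1.620e-03, 1.080e-03]  ψ = [1, 0, 1]  (obs o_2=0)
t=3: δ = [8.100e-05, 5.400e-05, 9.720e-05]  ψ = [1, 0, 1]  (obs o_3=0)
backtrack: best end state = 2; path = [2, 0, 1, 2]

path = [2, 0, 1, 2]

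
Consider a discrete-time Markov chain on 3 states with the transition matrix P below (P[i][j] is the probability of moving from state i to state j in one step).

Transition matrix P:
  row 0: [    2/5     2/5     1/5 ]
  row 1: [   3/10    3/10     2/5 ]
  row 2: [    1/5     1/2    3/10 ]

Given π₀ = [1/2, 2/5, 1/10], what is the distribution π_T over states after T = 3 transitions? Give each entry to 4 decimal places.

t=0: π = [0.5000, 0.4000, 0.1000]
t=1: π = [0.3400, 0.3700, 0.2900]
t=2: π = [0.3050, 0.3920, 0.3030]
t=3: π = [0.3002, 0.3911, 0.3087]

π = [0.3002, 0.3911, 0.3087]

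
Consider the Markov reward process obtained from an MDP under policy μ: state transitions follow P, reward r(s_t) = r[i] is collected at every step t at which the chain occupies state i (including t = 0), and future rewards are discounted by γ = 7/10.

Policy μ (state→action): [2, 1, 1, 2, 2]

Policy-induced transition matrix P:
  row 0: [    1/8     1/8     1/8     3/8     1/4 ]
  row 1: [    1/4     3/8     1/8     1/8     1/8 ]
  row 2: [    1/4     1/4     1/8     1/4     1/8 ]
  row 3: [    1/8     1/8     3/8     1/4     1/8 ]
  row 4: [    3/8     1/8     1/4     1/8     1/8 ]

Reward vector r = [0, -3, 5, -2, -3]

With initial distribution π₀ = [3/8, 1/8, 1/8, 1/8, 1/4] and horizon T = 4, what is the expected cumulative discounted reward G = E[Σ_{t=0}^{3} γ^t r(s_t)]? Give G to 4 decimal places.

G = -1.5621

t=0: π = [0.3750, 0.1250, 0.1250, 0.1250, 0.2500], E[r] = -0.7500, γ^t·E[r] = -0.750000, running G = -0.750000
t=1: π = [0.2188, 0.1719, 0.1875, 0.2500, 0.1719], E[r] = -0.5938, γ^t·E[r] = -0.415625, running G = -1.165625
t=2: π = [0.2129, 0.1914, 0.2090, 0.2344, 0.1523], E[r] = -0.4551, γ^t·E[r] = -0.222988, running G = -1.388613
t=3: π = [0.2131, 0.1990, 0.2026, 0.2336, 0.1516], E[r] = -0.5059, γ^t·E[r] = -0.173510, running G = -1.562123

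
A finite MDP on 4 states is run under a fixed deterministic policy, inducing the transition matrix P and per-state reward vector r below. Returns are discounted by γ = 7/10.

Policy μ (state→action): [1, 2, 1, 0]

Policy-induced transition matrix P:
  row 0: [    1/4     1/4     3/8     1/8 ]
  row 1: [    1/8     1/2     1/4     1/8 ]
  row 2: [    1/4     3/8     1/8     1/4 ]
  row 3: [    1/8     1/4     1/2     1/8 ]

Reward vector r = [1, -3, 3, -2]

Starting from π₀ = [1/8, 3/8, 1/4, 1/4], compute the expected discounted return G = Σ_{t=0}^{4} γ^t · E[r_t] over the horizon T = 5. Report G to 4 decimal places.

t=0: π = [0.1250, 0.3750, 0.2500, 0.2500], E[r] = -0.7500, γ^t·E[r] = -0.750000, running G = -0.750000
t=1: π = [0.1719, 0.3750, 0.2969, 0.1563], E[r] = -0.3750, γ^t·E[r] = -0.262500, running G = -1.012500
t=2: π = [0.1836, 0.3809, 0.2734, 0.1621], E[r] = -0.4629, γ^t·E[r] = -0.226816, running G = -1.239316
t=3: π = [0.1821, 0.3794, 0.2793, 0.1592], E[r] = -0.4365, γ^t·E[r] = -0.149728, running G = -1.389044
t=4: π = [0.1827, 0.3798, 0.2776, 0.1599], E[r] = -0.4435, γ^t·E[r] = -0.106480, running G = -1.495524

G = -1.4955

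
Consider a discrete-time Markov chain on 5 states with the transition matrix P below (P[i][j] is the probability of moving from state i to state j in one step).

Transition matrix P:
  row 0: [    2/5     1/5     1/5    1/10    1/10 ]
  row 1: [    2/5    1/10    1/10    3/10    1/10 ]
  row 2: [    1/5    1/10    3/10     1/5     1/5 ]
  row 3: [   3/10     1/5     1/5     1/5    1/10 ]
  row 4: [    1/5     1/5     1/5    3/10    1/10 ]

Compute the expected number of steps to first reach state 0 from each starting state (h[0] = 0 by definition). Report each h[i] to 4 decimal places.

First-step conditioning: h[0] = 0; for i ≠ 0, h[i] = 1 + Σ_k P[i][k]·h[k].
  h[1] = 1 + 1/10·h[1] + 1/10·h[2] + 3/10·h[3] + 1/10·h[4]
  h[2] = 1 + 1/10·h[1] + 3/10·h[2] + 1/5·h[3] + 1/5·h[4]
  h[3] = 1 + 1/5·h[1] + 1/5·h[2] + 1/5·h[3] + 1/10·h[4]
  h[4] = 1 + 1/5·h[1] + 1/5·h[2] + 3/10·h[3] + 1/10·h[4]
Solving the 4×4 linear system over states ≠ 0 gives exactly h = [0, 4395/1391, 5555/1391, 4900/1391, 5390/1391] (h[0] = 0 is the target).

h = [0.0000, 3.1596, 3.9935, 3.5226, 3.8749]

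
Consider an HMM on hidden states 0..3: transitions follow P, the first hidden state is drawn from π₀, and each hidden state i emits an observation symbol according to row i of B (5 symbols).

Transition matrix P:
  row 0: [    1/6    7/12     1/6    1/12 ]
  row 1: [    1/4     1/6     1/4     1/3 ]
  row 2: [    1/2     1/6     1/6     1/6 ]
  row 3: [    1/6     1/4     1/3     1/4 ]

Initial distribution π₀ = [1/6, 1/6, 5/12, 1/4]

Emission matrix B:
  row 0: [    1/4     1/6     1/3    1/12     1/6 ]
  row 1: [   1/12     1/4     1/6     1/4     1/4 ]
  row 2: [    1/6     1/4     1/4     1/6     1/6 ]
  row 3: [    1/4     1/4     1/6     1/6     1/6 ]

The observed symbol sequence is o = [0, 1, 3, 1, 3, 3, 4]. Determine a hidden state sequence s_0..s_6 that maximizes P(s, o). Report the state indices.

t=0: δ = [4.167e-02, 1.389e-02, 6.944e-02, 6.250e-02]  (obs o_0=0)
t=1: δ = [5.787e-03, 6.076e-03, 5.208e-03, 3.906e-03]  ψ = [2, 0, 3, 3]  (obs o_1=1)
t=2: δ = [2.170e-04, 8.439e-04, 2.532e-04, 3.376e-04]  ψ = [2, 0, 1, 1]  (obs o_2=3)
t=3: δ = [3.516e-05, 3.516e-05, 5.275e-05, 7.033e-05]  ψ = [1, 1, 1, 1]  (obs o_3=1)
t=4: δ = [2.198e-06, 5.128e-06, 3.907e-06, 2.930e-06]  ψ = [2, 0, 3, 3]  (obs o_4=3)
t=5: δ = [1.628e-07, 3.205e-07, 2.137e-07, 2.849e-07]  ψ = [2, 0, 1, 1]  (obs o_5=3)
t=6: δ = [1.781e-08, 2.374e-08, 1.583e-08, 1.781e-08]  ψ = [2, 0, 3, 1]  (obs o_6=4)
backtrack: best end state = 1; path = [2, 0, 1, 3, 2, 0, 1]

path = [2, 0, 1, 3, 2, 0, 1]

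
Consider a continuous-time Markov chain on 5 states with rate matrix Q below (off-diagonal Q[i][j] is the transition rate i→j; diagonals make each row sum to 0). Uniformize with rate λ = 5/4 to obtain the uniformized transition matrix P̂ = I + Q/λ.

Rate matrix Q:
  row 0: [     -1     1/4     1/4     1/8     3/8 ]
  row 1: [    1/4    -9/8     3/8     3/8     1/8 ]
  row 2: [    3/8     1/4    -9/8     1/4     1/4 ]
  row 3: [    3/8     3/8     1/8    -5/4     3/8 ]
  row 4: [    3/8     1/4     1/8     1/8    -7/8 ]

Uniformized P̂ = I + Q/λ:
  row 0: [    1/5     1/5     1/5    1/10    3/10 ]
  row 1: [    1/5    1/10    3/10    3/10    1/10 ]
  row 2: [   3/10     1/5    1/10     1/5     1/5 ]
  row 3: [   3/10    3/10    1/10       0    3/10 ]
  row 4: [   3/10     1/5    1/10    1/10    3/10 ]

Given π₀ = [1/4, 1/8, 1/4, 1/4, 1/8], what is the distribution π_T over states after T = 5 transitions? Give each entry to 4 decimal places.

t=0: π = [0.2500, 0.1250, 0.2500, 0.2500, 0.1250]
t=1: π = [0.2625, 0.2125, 0.1500, 0.1250, 0.2500]
t=2: π = [0.2525, 0.1913, 0.1688, 0.1450, 0.2425]
t=3: π = [0.2556, 0.1954, 0.1635, 0.1406, 0.2449]
t=4: π = [0.2549, 0.1945, 0.1646, 0.1414, 0.2446]
t=5: π = [0.2551, 0.1947, 0.1644, 0.1412, 0.2446]

π = [0.2551, 0.1947, 0.1644, 0.1412, 0.2446]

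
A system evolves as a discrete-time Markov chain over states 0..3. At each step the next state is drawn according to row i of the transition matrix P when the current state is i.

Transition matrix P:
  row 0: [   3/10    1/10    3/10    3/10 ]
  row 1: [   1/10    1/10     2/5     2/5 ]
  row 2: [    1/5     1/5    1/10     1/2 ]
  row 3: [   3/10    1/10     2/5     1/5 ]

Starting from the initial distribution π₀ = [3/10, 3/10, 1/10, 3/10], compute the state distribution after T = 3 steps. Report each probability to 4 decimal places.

t=0: π = [0.3000, 0.3000, 0.1000, 0.3000]
t=1: π = [0.2300, 0.1100, 0.3400, 0.3200]
t=2: π = [0.2440, 0.1340, 0.2750, 0.3470]
t=3: π = [0.2457, 0.1275, 0.2931, 0.3337]

π = [0.2457, 0.1275, 0.2931, 0.3337]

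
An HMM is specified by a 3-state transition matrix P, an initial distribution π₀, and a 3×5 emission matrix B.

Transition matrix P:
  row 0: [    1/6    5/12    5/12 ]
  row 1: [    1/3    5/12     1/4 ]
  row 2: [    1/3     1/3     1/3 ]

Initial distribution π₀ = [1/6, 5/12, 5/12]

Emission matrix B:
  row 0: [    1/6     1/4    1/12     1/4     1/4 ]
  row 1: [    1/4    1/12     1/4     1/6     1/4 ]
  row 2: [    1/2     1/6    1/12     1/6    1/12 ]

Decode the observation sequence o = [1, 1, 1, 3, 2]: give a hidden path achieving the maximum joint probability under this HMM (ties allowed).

path = [2, 0, 2, 0, 1]

t=0: δ = [4.167e-02, 3.472e-02, 6.944e-02]  (obs o_0=1)
t=1: δ = [5.787e-03, 1.929e-03, 3.858e-03]  ψ = [2, 2, 2]  (obs o_1=1)
t=2: δ = [3.215e-04, 2.009e-04, 4.019e-04]  ψ = [2, 0, 0]  (obs o_2=1)
t=3: δ = [3.349e-05, 2.233e-05, 2.233e-05]  ψ = [2, 0, 0]  (obs o_3=3)
t=4: δ = [6.202e-07, 3.489e-06, 1.163e-06]  ψ = [1, 0, 0]  (obs o_4=2)
backtrack: best end state = 1; path = [2, 0, 2, 0, 1]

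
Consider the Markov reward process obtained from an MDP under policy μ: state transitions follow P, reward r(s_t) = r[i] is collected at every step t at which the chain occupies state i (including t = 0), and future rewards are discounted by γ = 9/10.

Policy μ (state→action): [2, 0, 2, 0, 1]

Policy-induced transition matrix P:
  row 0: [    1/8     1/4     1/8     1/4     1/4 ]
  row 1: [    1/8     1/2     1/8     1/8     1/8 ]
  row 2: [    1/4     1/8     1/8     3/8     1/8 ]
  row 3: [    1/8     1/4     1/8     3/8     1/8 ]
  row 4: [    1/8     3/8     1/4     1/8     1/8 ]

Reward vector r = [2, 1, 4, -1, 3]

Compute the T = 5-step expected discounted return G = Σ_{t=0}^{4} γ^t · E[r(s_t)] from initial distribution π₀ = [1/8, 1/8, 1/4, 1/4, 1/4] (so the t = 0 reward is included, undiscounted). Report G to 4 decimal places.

t=0: π = [0.1250, 0.1250, 0.2500, 0.2500, 0.2500], E[r] = 1.8750, γ^t·E[r] = 1.875000, running G = 1.875000
t=1: π = [0.1563, 0.2813, 0.1563, 0.2656, 0.1406], E[r] = 1.3750, γ^t·E[r] = 1.237500, running G = 3.112500
t=2: π = [0.1445, 0.3184, 0.1426, 0.2500, 0.1445], E[r] = 1.3613, γ^t·E[r] = 1.102676, running G = 4.215176
t=3: π = [0.1428, 0.3298, 0.1431, 0.2412, 0.1431], E[r] = 1.3757, γ^t·E[r] = 1.002909, running G = 5.218085
t=4: π = [0.1429, 0.3325, 0.1429, 0.2389, 0.1429], E[r] = 1.3794, γ^t·E[r] = 0.905021, running G = 6.123105

G = 6.1231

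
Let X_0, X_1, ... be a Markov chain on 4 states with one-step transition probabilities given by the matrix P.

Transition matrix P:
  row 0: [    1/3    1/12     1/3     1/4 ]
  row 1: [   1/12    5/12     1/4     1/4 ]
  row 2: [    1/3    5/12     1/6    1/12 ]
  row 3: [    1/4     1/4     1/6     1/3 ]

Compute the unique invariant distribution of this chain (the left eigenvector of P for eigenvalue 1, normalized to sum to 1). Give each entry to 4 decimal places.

Balance equations π_j = Σ_i π_i·P[i][j]:
  π_0 = 1/3·π_0 + 1/12·π_1 + 1/3·π_2 + 1/4·π_3
  π_1 = 1/12·π_0 + 5/12·π_1 + 5/12·π_2 + 1/4·π_3
  π_2 = 1/3·π_0 + 1/4·π_1 + 1/6·π_2 + 1/6·π_3
  normalize: π_0 + π_1 + π_2 + π_3 = 1
Solving the linear system gives exactly π = [297/1240, 37/124, 287/1240, 143/620].

π = [0.2395, 0.2984, 0.2315, 0.2306]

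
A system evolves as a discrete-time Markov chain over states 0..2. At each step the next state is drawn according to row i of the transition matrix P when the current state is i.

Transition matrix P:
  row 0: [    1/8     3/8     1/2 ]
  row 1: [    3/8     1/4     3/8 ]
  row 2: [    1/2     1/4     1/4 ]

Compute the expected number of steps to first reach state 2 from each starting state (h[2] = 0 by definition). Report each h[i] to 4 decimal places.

h = [2.1818, 2.4242, 0.0000]

First-step conditioning: h[2] = 0; for i ≠ 2, h[i] = 1 + Σ_k P[i][k]·h[k].
  h[0] = 1 + 1/8·h[0] + 3/8·h[1]
  h[1] = 1 + 3/8·h[0] + 1/4·h[1]
Solving the 2×2 linear system over states ≠ 2 gives exactly h = [24/11, 80/33, 0] (h[2] = 0 is the target).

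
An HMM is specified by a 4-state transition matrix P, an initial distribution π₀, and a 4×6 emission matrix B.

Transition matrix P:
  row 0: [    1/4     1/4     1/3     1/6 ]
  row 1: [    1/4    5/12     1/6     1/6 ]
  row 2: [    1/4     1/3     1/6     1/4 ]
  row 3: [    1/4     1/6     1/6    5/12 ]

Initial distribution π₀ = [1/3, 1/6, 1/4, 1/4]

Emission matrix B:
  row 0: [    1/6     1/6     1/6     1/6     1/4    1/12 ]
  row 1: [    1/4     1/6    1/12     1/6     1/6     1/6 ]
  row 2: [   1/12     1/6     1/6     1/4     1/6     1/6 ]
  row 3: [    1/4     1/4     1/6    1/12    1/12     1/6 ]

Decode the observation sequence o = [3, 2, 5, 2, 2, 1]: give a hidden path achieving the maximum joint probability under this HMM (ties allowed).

t=0: δ = [5.556e-02, 2.778e-02, 6.250e-02, 2.083e-02]  (obs o_0=3)
t=1: δ = [2.604e-03, 1.736e-03, 3.086e-03, 2.604e-03]  ψ = [2, 2, 0, 2]  (obs o_1=2)
t=2: δ = [6.430e-05, 1.715e-04, 1.447e-04, 1.808e-04]  ψ = [2, 2, 0, 3]  (obs o_2=5)
t=3: δ = [7.535e-06, 5.954e-06, 5.023e-06, 1.256e-05]  ψ = [3, 1, 3, 3]  (obs o_3=2)
t=4: δ = [5.233e-07, 2.067e-07, 4.186e-07, 8.721e-07]  ψ = [3, 1, 0, 3]  (obs o_4=2)
t=5: δ = [3.634e-08, 2.423e-08, 2.907e-08, 9.085e-08]  ψ = [3, 3, 0, 3]  (obs o_5=1)
backtrack: best end state = 3; path = [2, 3, 3, 3, 3, 3]

path = [2, 3, 3, 3, 3, 3]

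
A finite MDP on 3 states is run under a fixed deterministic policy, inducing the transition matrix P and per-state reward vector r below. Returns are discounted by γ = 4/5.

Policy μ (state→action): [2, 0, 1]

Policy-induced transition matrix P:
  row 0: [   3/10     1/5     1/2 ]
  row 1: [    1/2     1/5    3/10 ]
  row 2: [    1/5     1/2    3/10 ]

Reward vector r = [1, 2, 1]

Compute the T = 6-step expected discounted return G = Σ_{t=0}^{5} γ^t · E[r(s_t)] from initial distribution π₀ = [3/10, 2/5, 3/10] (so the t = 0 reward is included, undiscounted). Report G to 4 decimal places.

t=0: π = [0.3000, 0.4000, 0.3000], E[r] = 1.4000, γ^t·E[r] = 1.400000, running G = 1.400000
t=1: π = [0.3500, 0.2900, 0.3600], E[r] = 1.2900, γ^t·E[r] = 1.032000, running G = 2.432000
t=2: π = [0.3220, 0.3080, 0.3700], E[r] = 1.3080, γ^t·E[r] = 0.837120, running G = 3.269120
t=3: π = [0.3246, 0.3110, 0.3644], E[r] = 1.3110, γ^t·E[r] = 0.671232, running G = 3.940352
t=4: π = [0.3258, 0.3093, 0.3649], E[r] = 1.3093, γ^t·E[r] = 0.536297, running G = 4.476649
t=5: π = [0.3254, 0.3095, 0.3652], E[r] = 1.3095, γ^t·E[r] = 0.429089, running G = 4.905739

G = 4.9057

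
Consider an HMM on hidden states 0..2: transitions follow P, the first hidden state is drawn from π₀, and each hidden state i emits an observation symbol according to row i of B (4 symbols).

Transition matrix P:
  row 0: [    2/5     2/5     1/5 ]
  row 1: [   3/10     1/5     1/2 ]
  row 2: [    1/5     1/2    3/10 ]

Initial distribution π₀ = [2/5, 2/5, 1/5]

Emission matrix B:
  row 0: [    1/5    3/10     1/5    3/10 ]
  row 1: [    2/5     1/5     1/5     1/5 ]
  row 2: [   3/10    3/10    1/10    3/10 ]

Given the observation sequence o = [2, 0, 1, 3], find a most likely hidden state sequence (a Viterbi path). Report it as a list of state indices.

t=0: δ = [8.000e-02, 8.000e-02, 2.000e-02]  (obs o_0=2)
t=1: δ = [6.400e-03, 1.280e-02, 1.200e-02]  ψ = [0, 0, 1]  (obs o_1=0)
t=2: δ = [1.152e-03, 1.200e-03, 1.920e-03]  ψ = [1, 2, 1]  (obs o_2=1)
t=3: δ = [1.382e-04, 1.920e-04, 1.800e-04]  ψ = [0, 2, 1]  (obs o_3=3)
backtrack: best end state = 1; path = [0, 1, 2, 1]

path = [0, 1, 2, 1]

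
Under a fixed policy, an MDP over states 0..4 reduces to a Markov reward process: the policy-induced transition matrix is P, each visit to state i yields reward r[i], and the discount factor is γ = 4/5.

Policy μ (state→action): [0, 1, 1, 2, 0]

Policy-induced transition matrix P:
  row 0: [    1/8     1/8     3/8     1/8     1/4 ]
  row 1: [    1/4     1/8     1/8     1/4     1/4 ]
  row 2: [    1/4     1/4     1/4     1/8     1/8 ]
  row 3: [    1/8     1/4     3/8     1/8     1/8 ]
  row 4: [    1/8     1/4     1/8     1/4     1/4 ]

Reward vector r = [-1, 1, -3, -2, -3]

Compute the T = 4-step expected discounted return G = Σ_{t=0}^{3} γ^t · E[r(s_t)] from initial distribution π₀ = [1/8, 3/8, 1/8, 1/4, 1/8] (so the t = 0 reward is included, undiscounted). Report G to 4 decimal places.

t=0: π = [0.1250, 0.3750, 0.1250, 0.2500, 0.1250], E[r] = -1.0000, γ^t·E[r] = -1.000000, running G = -1.000000
t=1: π = [0.1875, 0.1875, 0.2344, 0.1875, 0.2031], E[r] = -1.6875, γ^t·E[r] = -1.350000, running G = -2.350000
t=2: π = [0.1777, 0.2031, 0.2480, 0.1738, 0.1973], E[r] = -1.6582, γ^t·E[r] = -1.061250, running G = -3.411250
t=3: π = [0.1814, 0.2024, 0.2439, 0.1750, 0.1973], E[r] = -1.6526, γ^t·E[r] = -0.846125, running G = -4.257375

G = -4.2574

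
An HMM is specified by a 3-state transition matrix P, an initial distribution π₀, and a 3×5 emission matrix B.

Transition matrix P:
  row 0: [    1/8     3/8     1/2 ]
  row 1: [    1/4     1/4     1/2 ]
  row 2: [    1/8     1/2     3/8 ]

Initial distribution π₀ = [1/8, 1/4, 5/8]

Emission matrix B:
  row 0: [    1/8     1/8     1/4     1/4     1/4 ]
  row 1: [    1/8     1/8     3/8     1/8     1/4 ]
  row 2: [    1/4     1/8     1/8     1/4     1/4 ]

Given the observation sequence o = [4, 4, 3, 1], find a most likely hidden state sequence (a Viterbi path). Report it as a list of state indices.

t=0: δ = [3.125e-02, 6.250e-02, 1.562e-01]  (obs o_0=4)
t=1: δ = [4.883e-03, 1.953e-02, 1.465e-02]  ψ = [2, 2, 2]  (obs o_1=4)
t=2: δ = [1.221e-03, 9.155e-04, 2.441e-03]  ψ = [1, 2, 1]  (obs o_2=3)
t=3: δ = [3.815e-05, 1.526e-04, 1.144e-04]  ψ = [2, 2, 2]  (obs o_3=1)
backtrack: best end state = 1; path = [2, 1, 2, 1]

path = [2, 1, 2, 1]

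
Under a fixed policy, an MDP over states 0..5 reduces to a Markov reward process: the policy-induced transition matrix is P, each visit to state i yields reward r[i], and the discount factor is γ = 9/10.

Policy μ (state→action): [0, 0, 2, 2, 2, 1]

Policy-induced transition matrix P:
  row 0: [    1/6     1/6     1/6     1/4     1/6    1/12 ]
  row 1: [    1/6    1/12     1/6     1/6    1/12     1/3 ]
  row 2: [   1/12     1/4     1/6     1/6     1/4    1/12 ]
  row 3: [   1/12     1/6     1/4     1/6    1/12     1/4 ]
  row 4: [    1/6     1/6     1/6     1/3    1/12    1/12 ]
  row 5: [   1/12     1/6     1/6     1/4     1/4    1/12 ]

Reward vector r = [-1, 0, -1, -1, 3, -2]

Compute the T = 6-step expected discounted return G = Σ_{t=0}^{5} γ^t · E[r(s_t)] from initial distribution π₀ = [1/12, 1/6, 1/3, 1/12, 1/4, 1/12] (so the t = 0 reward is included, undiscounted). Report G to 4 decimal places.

G = -1.3072

t=0: π = [0.0833, 0.1667, 0.3333, 0.0833, 0.2500, 0.0833], E[r] = 0.0833, γ^t·E[r] = 0.083333, running G = 0.083333
t=1: π = [0.1250, 0.1806, 0.1736, 0.2222, 0.1597, 0.1389], E[r] = -0.3194, γ^t·E[r] = -0.287500, running G = -0.204167
t=2: π = [0.1221, 0.1661, 0.1852, 0.2153, 0.1458, 0.1655], E[r] = -0.4161, γ^t·E[r] = -0.337031, running G = -0.541198
t=3: π = [0.1195, 0.1683, 0.1846, 0.2149, 0.1520, 0.1607], E[r] = -0.3846, γ^t·E[r] = -0.280406, running G = -0.821604
t=4: π = [0.1200, 0.1680, 0.1846, 0.2153, 0.1508, 0.1612], E[r] = -0.3898, γ^t·E[r] = -0.255746, running G = -1.077350
t=5: π = [0.1199, 0.1680, 0.1846, 0.2152, 0.1510, 0.1612], E[r] = -0.3893, γ^t·E[r] = -0.229894, running G = -1.307244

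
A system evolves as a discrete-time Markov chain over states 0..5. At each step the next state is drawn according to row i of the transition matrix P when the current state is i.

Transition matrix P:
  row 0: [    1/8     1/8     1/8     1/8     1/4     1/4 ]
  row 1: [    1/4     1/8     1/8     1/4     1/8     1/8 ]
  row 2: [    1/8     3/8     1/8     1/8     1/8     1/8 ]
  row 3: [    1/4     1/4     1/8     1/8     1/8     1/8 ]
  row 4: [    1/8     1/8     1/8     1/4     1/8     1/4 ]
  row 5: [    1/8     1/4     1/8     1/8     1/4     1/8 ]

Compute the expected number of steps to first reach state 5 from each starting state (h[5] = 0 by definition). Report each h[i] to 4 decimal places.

h = [5.2312, 5.9668, 6.0587, 5.9668, 5.3129, 0.0000]

First-step conditioning: h[5] = 0; for i ≠ 5, h[i] = 1 + Σ_k P[i][k]·h[k].
  h[0] = 1 + 1/8·h[0] + 1/8·h[1] + 1/8·h[2] + 1/8·h[3] + 1/4·h[4]
  h[1] = 1 + 1/4·h[0] + 1/8·h[1] + 1/8·h[2] + 1/4·h[3] + 1/8·h[4]
  h[2] = 1 + 1/8·h[0] + 3/8·h[1] + 1/8·h[2] + 1/8·h[3] + 1/8·h[4]
  h[3] = 1 + 1/4·h[0] + 1/4·h[1] + 1/8·h[2] + 1/8·h[3] + 1/8·h[4]
  h[4] = 1 + 1/8·h[0] + 1/8·h[1] + 1/8·h[2] + 1/4·h[3] + 1/8·h[4]
Solving the 5×5 linear system over states ≠ 5 gives exactly h = [4096/783, 4672/783, 4744/783, 4672/783, 4160/783, 0] (h[5] = 0 is the target).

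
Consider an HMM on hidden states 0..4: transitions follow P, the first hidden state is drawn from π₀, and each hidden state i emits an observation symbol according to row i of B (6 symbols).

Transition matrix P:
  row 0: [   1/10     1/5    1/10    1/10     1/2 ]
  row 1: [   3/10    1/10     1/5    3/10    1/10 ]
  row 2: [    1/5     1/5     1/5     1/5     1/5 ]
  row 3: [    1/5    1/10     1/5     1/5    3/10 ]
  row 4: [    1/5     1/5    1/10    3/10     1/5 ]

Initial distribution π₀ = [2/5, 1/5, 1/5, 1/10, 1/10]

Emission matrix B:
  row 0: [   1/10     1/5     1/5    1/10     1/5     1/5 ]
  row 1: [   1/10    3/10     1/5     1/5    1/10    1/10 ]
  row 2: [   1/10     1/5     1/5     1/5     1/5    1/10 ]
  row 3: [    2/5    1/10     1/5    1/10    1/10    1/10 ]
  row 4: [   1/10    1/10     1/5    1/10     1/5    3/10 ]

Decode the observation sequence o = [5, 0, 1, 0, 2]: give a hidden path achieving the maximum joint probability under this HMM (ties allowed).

t=0: δ = [8.000e-02, 2.000e-02, 2.000e-02, 1.000e-02, 3.000e-02]  (obs o_0=5)
t=1: δ = [8.000e-04, 1.600e-03, 8.000e-04, 3.600e-03, 4.000e-03]  ψ = [0, 0, 0, 4, 0]  (obs o_1=0)
t=2: δ = [1.600e-04, 2.400e-04, 1.440e-04, 1.200e-04, 1.080e-04]  ψ = [4, 4, 3, 4, 3]  (obs o_2=1)
t=3: δ = [7.200e-06, 3.200e-06, 4.800e-06, 2.880e-05, 8.000e-06]  ψ = [1, 0, 1, 1, 0]  (obs o_3=0)
t=4: δ = [1.152e-06, 5.760e-07, 1.152e-06, 1.152e-06, 1.728e-06]  ψ = [3, 3, 3, 3, 3]  (obs o_4=2)
backtrack: best end state = 4; path = [0, 4, 1, 3, 4]

path = [0, 4, 1, 3, 4]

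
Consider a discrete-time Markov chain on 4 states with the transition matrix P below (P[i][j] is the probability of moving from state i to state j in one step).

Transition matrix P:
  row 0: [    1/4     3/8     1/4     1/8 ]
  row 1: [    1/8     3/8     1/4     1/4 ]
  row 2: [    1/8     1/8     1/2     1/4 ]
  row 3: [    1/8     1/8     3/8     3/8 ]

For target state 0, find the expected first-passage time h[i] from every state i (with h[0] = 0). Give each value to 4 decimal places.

First-step conditioning: h[0] = 0; for i ≠ 0, h[i] = 1 + Σ_k P[i][k]·h[k].
  h[1] = 1 + 3/8·h[1] + 1/4·h[2] + 1/4·h[3]
  h[2] = 1 + 1/8·h[1] + 1/2·h[2] + 1/4·h[3]
  h[3] = 1 + 1/8·h[1] + 3/8·h[2] + 3/8·h[3]
Solving the 3×3 linear system over states ≠ 0 gives exactly h = [0, 8, 8, 8] (h[0] = 0 is the target).

h = [0.0000, 8.0000, 8.0000, 8.0000]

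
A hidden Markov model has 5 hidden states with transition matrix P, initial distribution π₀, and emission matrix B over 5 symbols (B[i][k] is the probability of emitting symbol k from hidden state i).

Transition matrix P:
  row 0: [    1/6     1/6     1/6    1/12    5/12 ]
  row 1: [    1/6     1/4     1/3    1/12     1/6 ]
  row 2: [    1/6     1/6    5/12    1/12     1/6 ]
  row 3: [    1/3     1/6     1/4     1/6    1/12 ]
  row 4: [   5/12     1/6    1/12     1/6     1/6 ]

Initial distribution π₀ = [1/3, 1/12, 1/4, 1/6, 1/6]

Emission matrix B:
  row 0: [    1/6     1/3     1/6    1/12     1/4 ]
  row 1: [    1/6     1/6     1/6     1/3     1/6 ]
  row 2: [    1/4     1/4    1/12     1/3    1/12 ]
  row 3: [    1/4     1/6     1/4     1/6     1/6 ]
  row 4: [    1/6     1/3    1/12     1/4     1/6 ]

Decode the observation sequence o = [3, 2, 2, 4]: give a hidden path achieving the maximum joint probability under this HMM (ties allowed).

path = [4, 0, 4, 0]

t=0: δ = [2.778e-02, 2.778e-02, 8.333e-02, 2.778e-02, 4.167e-02]  (obs o_0=3)
t=1: δ = [2.894e-03, 2.315e-03, 2.894e-03, 1.736e-03, 1.157e-03]  ψ = [4, 2, 2, 2, 2]  (obs o_1=2)
t=2: δ = [9.645e-05, 9.645e-05, 1.005e-04, 7.234e-05, 1.005e-04]  ψ = [3, 1, 2, 3, 0]  (obs o_2=2)
t=3: δ = [1.047e-05, 4.019e-06, 3.489e-06, 2.791e-06, 6.698e-06]  ψ = [4, 1, 2, 4, 0]  (obs o_3=4)
backtrack: best end state = 0; path = [4, 0, 4, 0]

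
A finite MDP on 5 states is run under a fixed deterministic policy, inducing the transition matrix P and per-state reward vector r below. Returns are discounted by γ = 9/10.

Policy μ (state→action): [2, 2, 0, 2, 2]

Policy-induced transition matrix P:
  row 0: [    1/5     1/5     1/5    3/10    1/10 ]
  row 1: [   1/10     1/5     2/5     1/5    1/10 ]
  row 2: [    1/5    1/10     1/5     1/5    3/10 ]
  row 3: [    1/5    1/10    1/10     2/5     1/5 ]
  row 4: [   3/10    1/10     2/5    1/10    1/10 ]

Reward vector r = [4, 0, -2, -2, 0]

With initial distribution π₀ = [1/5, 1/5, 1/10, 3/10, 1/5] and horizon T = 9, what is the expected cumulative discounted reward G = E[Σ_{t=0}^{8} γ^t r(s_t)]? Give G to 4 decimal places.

t=0: π = [0.2000, 0.2000, 0.1000, 0.3000, 0.2000], E[r] = 0.0000, γ^t·E[r] = 0.000000, running G = 0.000000
t=1: π = [0.2000, 0.1400, 0.2500, 0.2600, 0.1500], E[r] = -0.2200, γ^t·E[r] = -0.198000, running G = -0.198000
t=2: π = [0.2010, 0.1340, 0.2320, 0.2570, 0.1760], E[r] = -0.1740, γ^t·E[r] = -0.140940, running G = -0.338940
t=3: π = [0.2042, 0.1335, 0.2363, 0.2539, 0.1721], E[r] = -0.1636, γ^t·E[r] = -0.119264, running G = -0.458204
t=4: π = [0.2039, 0.1338, 0.2357, 0.2540, 0.1727], E[r] = -0.1640, γ^t·E[r] = -0.107600, running G = -0.565805
t=5: π = [0.2039, 0.1338, 0.2359, 0.2539, 0.1725], E[r] = -0.1641, γ^t·E[r] = -0.096873, running G = -0.662678
t=6: π = [0.2039, 0.1338, 0.2359, 0.2539, 0.1726], E[r] = -0.1641, γ^t·E[r] = -0.087190, running G = -0.749868
t=7: π = [0.2039, 0.1338, 0.2359, 0.2539, 0.1726], E[r] = -0.1641, γ^t·E[r] = -0.078468, running G = -0.828336
t=8: π = [0.2039, 0.1338, 0.2359, 0.2539, 0.1726], E[r] = -0.1641, γ^t·E[r] = -0.070621, running G = -0.898957

G = -0.8990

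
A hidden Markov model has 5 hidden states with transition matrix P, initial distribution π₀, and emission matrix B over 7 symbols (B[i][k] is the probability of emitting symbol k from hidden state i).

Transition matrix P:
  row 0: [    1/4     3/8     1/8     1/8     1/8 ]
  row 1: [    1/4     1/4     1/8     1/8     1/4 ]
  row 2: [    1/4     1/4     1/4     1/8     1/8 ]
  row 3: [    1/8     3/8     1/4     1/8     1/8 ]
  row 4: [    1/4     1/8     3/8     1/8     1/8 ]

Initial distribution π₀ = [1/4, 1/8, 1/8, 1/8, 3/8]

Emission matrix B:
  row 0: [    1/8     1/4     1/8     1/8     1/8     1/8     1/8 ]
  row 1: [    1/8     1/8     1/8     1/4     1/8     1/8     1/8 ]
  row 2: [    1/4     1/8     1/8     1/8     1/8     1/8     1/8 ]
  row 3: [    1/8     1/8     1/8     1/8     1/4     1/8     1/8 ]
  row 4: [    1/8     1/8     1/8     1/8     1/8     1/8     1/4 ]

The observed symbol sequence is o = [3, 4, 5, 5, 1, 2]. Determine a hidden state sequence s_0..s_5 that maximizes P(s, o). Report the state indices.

t=0: δ = [3.125e-02, 3.125e-02, 1.562e-02, 1.562e-02, 4.688e-02]  (obs o_0=3)
t=1: δ = [1.465e-03, 1.465e-03, 2.197e-03, 1.465e-03, 9.766e-04]  ψ = [4, 0, 4, 4, 1]  (obs o_1=4)
t=2: δ = [6.866e-05, 6.866e-05, 6.866e-05, 3.433e-05, 4.578e-05]  ψ = [2, 0, 2, 2, 1]  (obs o_2=5)
t=3: δ = [2.146e-06, 3.219e-06, 2.146e-06, 1.073e-06, 2.146e-06]  ψ = [0, 0, 2, 0, 1]  (obs o_3=5)
t=4: δ = [2.012e-07, 1.006e-07, 1.006e-07, 5.029e-08, 1.006e-07]  ψ = [1, 0, 4, 1, 1]  (obs o_4=1)
t=5: δ = [6.286e-09, 9.430e-09, 4.715e-09, 3.143e-09, 3.143e-09]  ψ = [0, 0, 4, 0, 0]  (obs o_5=2)
backtrack: best end state = 1; path = [4, 2, 0, 1, 0, 1]

path = [4, 2, 0, 1, 0, 1]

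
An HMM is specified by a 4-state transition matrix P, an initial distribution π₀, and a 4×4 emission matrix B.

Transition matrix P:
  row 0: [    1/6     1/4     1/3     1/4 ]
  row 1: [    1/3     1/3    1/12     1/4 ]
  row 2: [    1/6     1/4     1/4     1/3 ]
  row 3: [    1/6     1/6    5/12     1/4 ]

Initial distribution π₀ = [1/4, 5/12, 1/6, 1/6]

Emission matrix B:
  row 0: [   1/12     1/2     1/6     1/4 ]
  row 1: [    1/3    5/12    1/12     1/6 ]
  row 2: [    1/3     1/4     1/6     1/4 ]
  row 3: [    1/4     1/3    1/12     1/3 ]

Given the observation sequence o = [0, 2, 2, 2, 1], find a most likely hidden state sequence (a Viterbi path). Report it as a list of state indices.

path = [1, 0, 2, 2, 3]

t=0: δ = [2.083e-02, 1.389e-01, 5.556e-02, 4.167e-02]  (obs o_0=0)
t=1: δ = [7.716e-03, 3.858e-03, 2.894e-03, 2.894e-03]  ψ = [1, 1, 3, 1]  (obs o_1=2)
t=2: δ = [2.143e-04, 1.608e-04, 4.287e-04, 1.608e-04]  ψ = [0, 0, 0, 0]  (obs o_2=2)
t=3: δ = [1.191e-05, 8.931e-06, 1.786e-05, 1.191e-05]  ψ = [2, 2, 2, 2]  (obs o_3=2)
t=4: δ = [1.488e-06, 1.861e-06, 1.240e-06, 1.985e-06]  ψ = [1, 2, 3, 2]  (obs o_4=1)
backtrack: best end state = 3; path = [1, 0, 2, 2, 3]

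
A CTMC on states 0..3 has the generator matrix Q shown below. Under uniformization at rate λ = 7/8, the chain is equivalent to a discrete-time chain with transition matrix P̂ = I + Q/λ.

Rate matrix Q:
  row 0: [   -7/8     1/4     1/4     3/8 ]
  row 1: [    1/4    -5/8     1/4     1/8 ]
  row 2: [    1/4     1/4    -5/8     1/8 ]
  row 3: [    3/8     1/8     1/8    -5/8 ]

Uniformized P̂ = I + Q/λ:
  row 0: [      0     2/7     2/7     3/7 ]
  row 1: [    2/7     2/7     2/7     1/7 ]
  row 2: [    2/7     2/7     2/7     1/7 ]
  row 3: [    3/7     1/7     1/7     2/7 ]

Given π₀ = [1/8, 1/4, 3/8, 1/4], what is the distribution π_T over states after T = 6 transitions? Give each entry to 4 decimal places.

π = [0.2497, 0.2501, 0.2501, 0.2501]

t=0: π = [0.1250, 0.2500, 0.3750, 0.2500]
t=1: π = [0.2857, 0.2500, 0.2500, 0.2143]
t=2: π = [0.2347, 0.2551, 0.2551, 0.2551]
t=3: π = [0.2551, 0.2493, 0.2493, 0.2464]
t=4: π = [0.2480, 0.2505, 0.2505, 0.2509]
t=5: π = [0.2507, 0.2499, 0.2499, 0.2496]
t=6: π = [0.2497, 0.2501, 0.2501, 0.2501]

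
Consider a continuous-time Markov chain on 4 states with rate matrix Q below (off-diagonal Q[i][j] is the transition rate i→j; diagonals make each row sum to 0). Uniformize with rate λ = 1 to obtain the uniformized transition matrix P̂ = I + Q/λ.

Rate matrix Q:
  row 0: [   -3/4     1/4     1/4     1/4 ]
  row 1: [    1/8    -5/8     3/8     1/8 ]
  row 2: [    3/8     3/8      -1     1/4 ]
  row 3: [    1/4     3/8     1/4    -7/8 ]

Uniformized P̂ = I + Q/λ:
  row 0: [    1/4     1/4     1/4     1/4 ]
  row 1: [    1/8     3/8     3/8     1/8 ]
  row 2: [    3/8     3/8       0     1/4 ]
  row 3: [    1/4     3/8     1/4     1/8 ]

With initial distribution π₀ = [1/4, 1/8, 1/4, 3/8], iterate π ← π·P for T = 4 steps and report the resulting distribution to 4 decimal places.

π = [0.2358, 0.3453, 0.2352, 0.1837]

t=0: π = [0.2500, 0.1250, 0.2500, 0.3750]
t=1: π = [0.2656, 0.3438, 0.2031, 0.1875]
t=2: π = [0.2324, 0.3418, 0.2422, 0.1836]
t=3: π = [0.2375, 0.3459, 0.2322, 0.1843]
t=4: π = [0.2358, 0.3453, 0.2352, 0.1837]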